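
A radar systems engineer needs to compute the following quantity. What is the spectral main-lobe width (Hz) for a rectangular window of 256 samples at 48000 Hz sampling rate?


Main lobe width for a rectangular window:
Width = 2 * fs / N
      = 2 * 48000 / 256
      = 96000 / 256
      = 375.0 Hz

375.0 Hz


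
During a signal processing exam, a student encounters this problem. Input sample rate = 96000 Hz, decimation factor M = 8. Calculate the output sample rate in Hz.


Decimation reduces the sample rate:
fs_out = fs_in / M
       = 96000 / 8
       = 12000.0 Hz

12000.0 Hz


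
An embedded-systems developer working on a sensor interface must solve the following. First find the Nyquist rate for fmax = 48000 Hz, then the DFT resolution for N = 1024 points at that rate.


Step 1 — Nyquist sampling rate:
fs = 2 * fmax = 2 * 48000 = 96000 Hz

Step 2 — DFT bin spacing:
df = fs / N = 96000 / 1024 = 93.75 Hz

93.75 Hz


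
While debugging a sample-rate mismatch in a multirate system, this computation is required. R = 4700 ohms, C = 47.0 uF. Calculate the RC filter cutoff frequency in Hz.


Cutoff frequency of a first-order RC filter:
fc = 1 / (2 * pi * R * C)
C = 47.0 uF = 4.7e-05 F
fc = 1 / (2 * pi * 4700 * 4.7e-05)
   = 1 / 1.387955634356
   = 0.720484 Hz

0.720484 Hz


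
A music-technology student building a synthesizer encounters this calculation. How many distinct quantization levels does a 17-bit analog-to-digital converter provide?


Number of quantization levels = 2^N
= 2^17
= 131072

131072


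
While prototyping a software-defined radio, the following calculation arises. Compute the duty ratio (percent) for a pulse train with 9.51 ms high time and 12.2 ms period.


Duty cycle as a percentage:
DC = (t_on / T) * 100
   = (9.51 / 12.2) * 100
   = 0.779508 * 100
   = 77.95 %

77.95 %


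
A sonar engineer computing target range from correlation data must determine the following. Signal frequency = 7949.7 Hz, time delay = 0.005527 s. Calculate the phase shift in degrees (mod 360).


Phase shift from frequency and time delay:
phi = 360 * f * t_delay
    = 360 * 7949.7 * 0.005527
    = 15817.68 degrees
    mod 360 = 337.68 degrees

337.68 degrees


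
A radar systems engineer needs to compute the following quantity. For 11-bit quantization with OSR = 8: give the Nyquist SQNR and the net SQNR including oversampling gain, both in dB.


Step 1 — baseline SQNR at Nyquist:
SQNR_base = 6.02*N + 1.76
          = 6.02*11 + 1.76
          = 67.98 dB

Step 2 — oversampling processing gain:
G = 10*log10(OSR) = 10*log10(8) = 9.03 dB

Step 3 — total:
SQNR_total = 67.98 + 9.03 = 77.01 dB

Base SQNR = 67.98 dB; oversampled SQNR = 77.01 dB


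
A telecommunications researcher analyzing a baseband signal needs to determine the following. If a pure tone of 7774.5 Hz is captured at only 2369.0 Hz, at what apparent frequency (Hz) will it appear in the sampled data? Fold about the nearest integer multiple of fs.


Compute the nearest integer multiple of fs to the signal:
n = round(7774.5 / 2369.0) = 3
f_alias = |7774.5 - 3 * 2369.0|
        = |7774.5 - 7107.0|
        = 667.5 Hz

667.5


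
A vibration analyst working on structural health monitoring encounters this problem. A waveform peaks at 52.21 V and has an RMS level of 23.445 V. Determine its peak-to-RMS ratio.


Crest factor is the ratio of peak to RMS:
CF = V_peak / V_rms
   = 52.21 / 23.445
   = 2.2269

2.2269


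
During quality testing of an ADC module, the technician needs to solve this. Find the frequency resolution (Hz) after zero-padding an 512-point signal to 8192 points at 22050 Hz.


Frequency resolution after zero-padding:
N_padded = 512 * 16 = 8192
df = fs / N_padded
   = 22050 / 8192
   = 2.6917 Hz

2.6917 Hz


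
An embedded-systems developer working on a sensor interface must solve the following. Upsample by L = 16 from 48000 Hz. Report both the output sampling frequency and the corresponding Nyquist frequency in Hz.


Step 1 — output sample rate after interpolation by L:
fs_out = L * fs_in = 16 * 48000 = 768000 Hz

Step 2 — Nyquist frequency of the output stream:
f_Nyq = fs_out / 2 = 768000 / 2 = 384000.0 Hz

fs_out = 768000 Hz; f_Nyquist = 384000.0 Hz


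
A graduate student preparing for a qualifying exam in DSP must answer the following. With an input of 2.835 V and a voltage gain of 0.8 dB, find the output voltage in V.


Output voltage from dB gain:
V_out = V_in * 10^(gain_dB / 20)
      = 2.835 * 10^(0.8 / 20)
      = 2.835 * 1.096478
      = 3.1085 V

3.1085 V


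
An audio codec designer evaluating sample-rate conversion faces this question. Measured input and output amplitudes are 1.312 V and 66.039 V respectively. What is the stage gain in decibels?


Voltage gain in dB:
G = 20 * log10(Vout / Vin)
  = 20 * log10(66.039 / 1.312)
  = 20 * log10(50.334604)
  = 20 * 1.701867
  = 34.04 dB

34.04 dB


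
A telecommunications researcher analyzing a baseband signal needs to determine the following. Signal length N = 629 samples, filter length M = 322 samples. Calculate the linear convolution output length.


Linear convolution output length:
L = N + M - 1
  = 629 + 322 - 1
  = 950 samples

950


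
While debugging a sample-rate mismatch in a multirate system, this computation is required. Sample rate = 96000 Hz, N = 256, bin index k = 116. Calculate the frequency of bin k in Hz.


Frequency of DFT bin k:
f_k = k * fs / N
    = 116 * 96000 / 256
    = 11136000 / 256
    = 43500.0 Hz

43500.0 Hz


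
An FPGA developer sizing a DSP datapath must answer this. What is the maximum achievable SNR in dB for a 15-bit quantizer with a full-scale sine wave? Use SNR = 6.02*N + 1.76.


Theoretical SNR for a full-scale sinusoid:
SNR = 6.02 * N + 1.76
    = 6.02 * 15 + 1.76
    = 90.3 + 1.76
    = 92.06 dB

92.06 dB


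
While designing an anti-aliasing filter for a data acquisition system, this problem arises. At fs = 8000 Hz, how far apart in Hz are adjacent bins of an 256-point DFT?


DFT frequency resolution:
df = fs / N
   = 8000 / 256
   = 31.25 Hz

31.25 Hz


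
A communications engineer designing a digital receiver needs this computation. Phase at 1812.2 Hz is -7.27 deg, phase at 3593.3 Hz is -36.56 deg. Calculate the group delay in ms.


Group delay from phase difference:
tau = -d(phi)/d(omega)
d(phi) = -29.29 deg = -0.511207 rad
d(omega) = 2*pi*(3593.3 - 1812.2) = 11190.9814 rad/s
tau = -(-0.511207) / 11190.9814
    = 0.0457 ms

0.0457 ms


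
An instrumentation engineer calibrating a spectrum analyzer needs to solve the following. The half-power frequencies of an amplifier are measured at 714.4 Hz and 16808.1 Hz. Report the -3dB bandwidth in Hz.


Bandwidth is the difference of -3dB frequencies:
BW = f_high - f_low
   = 16808.1 - 714.4
   = 16093.7 Hz

16093.7 Hz


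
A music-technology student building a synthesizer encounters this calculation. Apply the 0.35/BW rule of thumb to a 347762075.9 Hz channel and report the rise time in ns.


Rise time from bandwidth relationship:
tr = 0.35 / BW
   = 0.35 / 347762075.9
   = 1.006435216e-09 s
   = 1.0064 ns

1.0064 ns


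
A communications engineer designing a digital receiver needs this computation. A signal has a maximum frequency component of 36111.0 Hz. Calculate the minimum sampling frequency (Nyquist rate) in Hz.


The Nyquist rate is twice the maximum frequency component.
fs_min = 2 * fmax
      = 2 * 36111.0
      = 72222.0 Hz

72222.0


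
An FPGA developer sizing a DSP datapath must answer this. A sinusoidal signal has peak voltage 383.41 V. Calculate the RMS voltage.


RMS voltage for a sinusoidal waveform:
V_rms = V_peak / sqrt(2)
      = 383.41 / 1.414214
      = 271.112 V

271.112 V


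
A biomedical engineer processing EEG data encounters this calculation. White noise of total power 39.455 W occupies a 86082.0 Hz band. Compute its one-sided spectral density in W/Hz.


Power spectral density:
PSD = P / BW
    = 39.455 / 86082.0
    = 0.00045834 W/Hz

0.00045834 W/Hz


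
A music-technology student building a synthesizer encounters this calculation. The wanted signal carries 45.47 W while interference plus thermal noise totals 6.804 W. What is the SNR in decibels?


SNR in decibels:
SNR = 10 * log10(Ps / Pn)
    = 10 * log10(45.47 / 6.804)
    = 10 * log10(6.6828)
    = 10 * 0.825
    = 8.25 dB

8.25 dB


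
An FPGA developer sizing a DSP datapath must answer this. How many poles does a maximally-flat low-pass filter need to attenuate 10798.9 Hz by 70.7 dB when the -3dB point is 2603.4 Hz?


Butterworth filter order formula:
n = log10(10^(A/10) - 1) / (2 * log10(f_stop/f_pass))
10^(70.7/10) - 1 = 11748974.5494
f_stop/f_pass = 10798.9 / 2603.4 = 4.148
n = 5.7216 -> ceil = 6

6


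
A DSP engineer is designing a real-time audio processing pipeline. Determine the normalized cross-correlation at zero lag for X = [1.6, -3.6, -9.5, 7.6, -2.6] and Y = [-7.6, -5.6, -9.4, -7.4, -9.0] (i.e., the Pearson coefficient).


Pearson correlation coefficient (population):
r = cov(X,Y) / (std(X) * std(Y))
Mean X = -1.3, Mean Y = -7.8
Cov(X,Y) = 2.752
Std(X) = 5.689288, Std(Y) = 1.344619
r = 0.3597

0.3597


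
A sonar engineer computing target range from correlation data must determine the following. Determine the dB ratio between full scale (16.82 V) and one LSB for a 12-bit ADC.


Dynamic range from full-scale to LSB:
V_min = V_max / 2^bits = 16.82 / 2^12
DR = 20 * log10(V_max / V_min)
   = 20 * log10(2^12)
   = 20 * 12 * log10(2)
   = 72.25 dB

72.25 dB


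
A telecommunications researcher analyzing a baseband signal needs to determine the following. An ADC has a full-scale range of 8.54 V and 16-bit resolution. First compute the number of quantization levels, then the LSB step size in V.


Step 1 — number of quantization levels:
L = 2^N = 2^16 = 65536

Step 2 — LSB step size:
delta = Vfs / L
      = 8.54 / 65536
      = 0.00013031 V

Levels = 65536; step size = 0.00013031 V


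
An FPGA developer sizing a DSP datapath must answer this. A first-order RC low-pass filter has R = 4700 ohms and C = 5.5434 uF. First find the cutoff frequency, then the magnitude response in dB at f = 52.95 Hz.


Step 1 — cutoff frequency:
fc = 1 / (2*pi*R*C)
C = 5.5434 uF = 5.5434e-06 F
fc = 1 / (2*pi*4700*5.5434e-06)
   = 6.10866 Hz

Step 2 — magnitude at f = 52.95 Hz:
|H(f)| = 1 / sqrt(1 + (f/fc)^2)
f/fc = 52.95 / 6.10866 = 8.668022
|H| = 1 / sqrt(1 + 75.134605) = 0.1146064
|H|_dB = 20*log10(0.1146064) = -18.82 dB

fc = 6.10866 Hz; |H(52.95 Hz)| = -18.82 dB


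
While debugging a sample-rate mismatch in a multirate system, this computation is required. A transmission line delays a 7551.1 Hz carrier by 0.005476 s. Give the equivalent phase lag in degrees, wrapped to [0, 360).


Phase shift from frequency and time delay:
phi = 360 * f * t_delay
    = 360 * 7551.1 * 0.005476
    = 14885.94 degrees
    mod 360 = 125.94 degrees

125.94 degrees


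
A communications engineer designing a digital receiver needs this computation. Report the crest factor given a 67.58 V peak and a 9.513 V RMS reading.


Crest factor is the ratio of peak to RMS:
CF = V_peak / V_rms
   = 67.58 / 9.513
   = 7.104

7.104


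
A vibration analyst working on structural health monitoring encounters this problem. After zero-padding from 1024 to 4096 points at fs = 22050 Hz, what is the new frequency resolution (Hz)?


Frequency resolution after zero-padding:
N_padded = 1024 * 4 = 4096
df = fs / N_padded
   = 22050 / 4096
   = 5.3833 Hz

5.3833 Hz


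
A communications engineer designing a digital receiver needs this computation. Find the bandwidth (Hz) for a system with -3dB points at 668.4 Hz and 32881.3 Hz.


Bandwidth is the difference of -3dB frequencies:
BW = f_high - f_low
   = 32881.3 - 668.4
   = 32212.9 Hz

32212.9 Hz


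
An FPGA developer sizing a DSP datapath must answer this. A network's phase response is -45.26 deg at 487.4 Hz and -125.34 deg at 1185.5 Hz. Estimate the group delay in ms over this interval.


Group delay from phase difference:
tau = -d(phi)/d(omega)
d(phi) = -80.08 deg = -1.39766 rad
d(omega) = 2*pi*(1185.5 - 487.4) = 4386.2917 rad/s
tau = -(-1.39766) / 4386.2917
    = 0.3186 ms

0.3186 ms


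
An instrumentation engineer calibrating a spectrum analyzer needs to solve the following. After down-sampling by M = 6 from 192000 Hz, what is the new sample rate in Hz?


Decimation reduces the sample rate:
fs_out = fs_in / M
       = 192000 / 6
       = 32000.0 Hz

32000.0 Hz


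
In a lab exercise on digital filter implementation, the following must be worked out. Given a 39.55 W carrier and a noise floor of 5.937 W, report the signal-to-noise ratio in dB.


SNR in decibels:
SNR = 10 * log10(Ps / Pn)
    = 10 * log10(39.55 / 5.937)
    = 10 * log10(6.6616)
    = 10 * 0.8236
    = 8.24 dB

8.24 dB


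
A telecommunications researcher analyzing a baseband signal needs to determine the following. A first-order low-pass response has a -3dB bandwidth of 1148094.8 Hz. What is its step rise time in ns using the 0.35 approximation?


Rise time from bandwidth relationship:
tr = 0.35 / BW
   = 0.35 / 1148094.8
   = 3.048528745e-07 s
   = 304.8529 ns

304.8529 ns


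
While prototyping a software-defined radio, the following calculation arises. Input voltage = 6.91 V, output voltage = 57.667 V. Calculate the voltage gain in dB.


Voltage gain in dB:
G = 20 * log10(Vout / Vin)
  = 20 * log10(57.667 / 6.91)
  = 20 * log10(8.345441)
  = 20 * 0.921449
  = 18.43 dB

18.43 dB


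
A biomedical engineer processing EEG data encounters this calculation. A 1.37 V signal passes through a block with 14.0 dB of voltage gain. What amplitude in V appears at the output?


Output voltage from dB gain:
V_out = V_in * 10^(gain_dB / 20)
      = 1.37 * 10^(14.0 / 20)
      = 1.37 * 5.011872
      = 6.8663 V

6.8663 V


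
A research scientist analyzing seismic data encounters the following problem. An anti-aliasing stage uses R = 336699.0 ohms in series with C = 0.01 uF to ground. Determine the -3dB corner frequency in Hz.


Cutoff frequency of a first-order RC filter:
fc = 1 / (2 * pi * R * C)
C = 0.01 uF = 1e-08 F
fc = 1 / (2 * pi * 336699.0 * 1e-08)
   = 1 / 0.021155422097421
   = 47.269206 Hz

47.269206 Hz


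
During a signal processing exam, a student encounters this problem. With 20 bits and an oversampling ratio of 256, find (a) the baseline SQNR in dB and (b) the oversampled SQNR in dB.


Step 1 — baseline SQNR at Nyquist:
SQNR_base = 6.02*N + 1.76
          = 6.02*20 + 1.76
          = 122.16 dB

Step 2 — oversampling processing gain:
G = 10*log10(OSR) = 10*log10(256) = 24.08 dB

Step 3 — total:
SQNR_total = 122.16 + 24.08 = 146.24 dB

Base SQNR = 122.16 dB; oversampled SQNR = 146.24 dB


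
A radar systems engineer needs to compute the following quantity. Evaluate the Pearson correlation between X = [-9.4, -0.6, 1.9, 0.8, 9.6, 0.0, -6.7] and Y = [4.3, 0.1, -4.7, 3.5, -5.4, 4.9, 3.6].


Pearson correlation coefficient (population):
r = cov(X,Y) / (std(X) * std(Y))
Mean X = -0.6286, Mean Y = 0.9
Cov(X,Y) = -16.944286
Std(X) = 5.697798, Std(Y) = 4.023147
r = -0.7392

-0.7392


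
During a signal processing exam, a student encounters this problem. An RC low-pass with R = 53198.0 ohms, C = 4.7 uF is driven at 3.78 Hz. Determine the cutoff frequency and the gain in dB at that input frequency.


Step 1 — cutoff frequency:
fc = 1 / (2*pi*R*C)
C = 4.7 uF = 4.7e-06 F
fc = 1 / (2*pi*53198.0*4.7e-06)
   = 0.636542 Hz

Step 2 — magnitude at f = 3.78 Hz:
|H(f)| = 1 / sqrt(1 + (f/fc)^2)
f/fc = 3.78 / 0.636542 = 5.938336
|H| = 1 / sqrt(1 + 35.263834) = 0.1660593
|H|_dB = 20*log10(0.1660593) = -15.59 dB

fc = 0.636542 Hz; |H(3.78 Hz)| = -15.59 dB


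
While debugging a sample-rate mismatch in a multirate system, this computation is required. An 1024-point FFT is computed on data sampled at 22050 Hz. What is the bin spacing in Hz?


DFT frequency resolution:
df = fs / N
   = 22050 / 1024
   = 21.5332 Hz

21.5332 Hz


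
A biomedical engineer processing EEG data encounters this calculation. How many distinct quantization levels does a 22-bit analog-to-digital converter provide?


Number of quantization levels = 2^N
= 2^22
= 4194304

4194304


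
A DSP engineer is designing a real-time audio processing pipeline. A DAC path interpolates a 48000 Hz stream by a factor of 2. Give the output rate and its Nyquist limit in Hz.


Step 1 — output sample rate after interpolation by L:
fs_out = L * fs_in = 2 * 48000 = 96000 Hz

Step 2 — Nyquist frequency of the output stream:
f_Nyq = fs_out / 2 = 96000 / 2 = 48000.0 Hz

fs_out = 96000 Hz; f_Nyquist = 48000.0 Hz


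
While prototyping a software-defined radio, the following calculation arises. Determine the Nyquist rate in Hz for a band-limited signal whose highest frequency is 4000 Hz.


The Nyquist rate is twice the maximum frequency component.
fs_min = 2 * fmax
      = 2 * 4000
      = 8000 Hz

8000


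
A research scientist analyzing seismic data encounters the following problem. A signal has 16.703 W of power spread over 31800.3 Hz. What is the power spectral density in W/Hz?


Power spectral density:
PSD = P / BW
    = 16.703 / 31800.3
    = 0.00052525 W/Hz

0.00052525 W/Hz


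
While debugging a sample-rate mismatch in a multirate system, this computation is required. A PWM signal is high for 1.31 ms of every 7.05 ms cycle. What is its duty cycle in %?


Duty cycle as a percentage:
DC = (t_on / T) * 100
   = (1.31 / 7.05) * 100
   = 0.185816 * 100
   = 18.58 %

18.58 %


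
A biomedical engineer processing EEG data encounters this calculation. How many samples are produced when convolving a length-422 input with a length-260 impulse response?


Linear convolution output length:
L = N + M - 1
  = 422 + 260 - 1
  = 681 samples

681


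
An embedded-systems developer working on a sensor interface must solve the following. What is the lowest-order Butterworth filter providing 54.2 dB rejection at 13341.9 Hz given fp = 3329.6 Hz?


Butterworth filter order formula:
n = log10(10^(A/10) - 1) / (2 * log10(f_stop/f_pass))
10^(54.2/10) - 1 = 263025.7992
f_stop/f_pass = 13341.9 / 3329.6 = 4.0071
n = 4.4955 -> ceil = 5

5


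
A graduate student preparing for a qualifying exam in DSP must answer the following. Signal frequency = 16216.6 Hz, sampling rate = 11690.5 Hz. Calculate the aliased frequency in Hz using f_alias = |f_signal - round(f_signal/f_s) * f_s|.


Compute the nearest integer multiple of fs to the signal:
n = round(16216.6 / 11690.5) = 1
f_alias = |16216.6 - 1 * 11690.5|
        = |16216.6 - 11690.5|
        = 4526.1 Hz

4526.1


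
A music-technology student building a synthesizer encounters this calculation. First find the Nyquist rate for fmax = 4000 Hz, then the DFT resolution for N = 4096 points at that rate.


Step 1 — Nyquist sampling rate:
fs = 2 * fmax = 2 * 4000 = 8000 Hz

Step 2 — DFT bin spacing:
df = fs / N = 8000 / 4096 = 1.9531 Hz

1.9531 Hz


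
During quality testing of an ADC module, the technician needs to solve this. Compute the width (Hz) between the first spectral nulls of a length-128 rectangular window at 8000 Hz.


Main lobe width for a rectangular window:
Width = 2 * fs / N
      = 2 * 8000 / 128
      = 16000 / 128
      = 125.0 Hz

125.0 Hz


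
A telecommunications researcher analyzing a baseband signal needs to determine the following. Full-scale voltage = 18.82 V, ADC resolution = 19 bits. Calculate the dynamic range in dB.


Dynamic range from full-scale to LSB:
V_min = V_max / 2^bits = 18.82 / 2^19
DR = 20 * log10(V_max / V_min)
   = 20 * log10(2^19)
   = 20 * 19 * log10(2)
   = 114.39 dB

114.39 dB


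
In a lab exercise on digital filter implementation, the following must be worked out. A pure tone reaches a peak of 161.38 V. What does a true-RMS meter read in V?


RMS voltage for a sinusoidal waveform:
V_rms = V_peak / sqrt(2)
      = 161.38 / 1.414214
      = 114.113 V

114.113 V


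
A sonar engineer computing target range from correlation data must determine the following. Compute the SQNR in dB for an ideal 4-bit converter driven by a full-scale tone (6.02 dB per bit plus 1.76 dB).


Theoretical SNR for a full-scale sinusoid:
SNR = 6.02 * N + 1.76
    = 6.02 * 4 + 1.76
    = 24.08 + 1.76
    = 25.84 dB

25.84 dB


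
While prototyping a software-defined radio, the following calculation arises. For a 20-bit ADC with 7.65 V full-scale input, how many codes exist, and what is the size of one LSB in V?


Step 1 — number of quantization levels:
L = 2^N = 2^20 = 1048576

Step 2 — LSB step size:
delta = Vfs / L
      = 7.65 / 1048576
      = 7.3e-06 V

Levels = 1048576; step size = 7.3e-06 V


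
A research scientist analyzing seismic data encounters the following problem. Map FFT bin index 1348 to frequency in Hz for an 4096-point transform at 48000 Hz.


Frequency of DFT bin k:
f_k = k * fs / N
    = 1348 * 48000 / 4096
    = 64704000 / 4096
    = 15796.875 Hz

15796.875 Hz


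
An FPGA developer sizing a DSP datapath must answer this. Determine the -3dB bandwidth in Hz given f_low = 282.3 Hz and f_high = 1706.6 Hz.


Bandwidth is the difference of -3dB frequencies:
BW = f_high - f_low
   = 1706.6 - 282.3
   = 1424.3 Hz

1424.3 Hz


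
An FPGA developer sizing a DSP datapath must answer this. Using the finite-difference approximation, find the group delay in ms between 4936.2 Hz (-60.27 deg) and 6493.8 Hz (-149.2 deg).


Group delay from phase difference:
tau = -d(phi)/d(omega)
d(phi) = -88.93 deg = -1.552121 rad
d(omega) = 2*pi*(6493.8 - 4936.2) = 9786.6894 rad/s
tau = -(-1.552121) / 9786.6894
    = 0.1586 ms

0.1586 ms


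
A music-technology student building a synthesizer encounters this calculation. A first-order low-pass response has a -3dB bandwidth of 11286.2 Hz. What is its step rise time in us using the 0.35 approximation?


Rise time from bandwidth relationship:
tr = 0.35 / BW
   = 0.35 / 11286.2
   = 3.101132356e-05 s
   = 31.0113 us

31.0113 us


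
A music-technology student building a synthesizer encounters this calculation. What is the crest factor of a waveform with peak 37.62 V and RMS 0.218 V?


Crest factor is the ratio of peak to RMS:
CF = V_peak / V_rms
   = 37.62 / 0.218
   = 172.5688

172.5688


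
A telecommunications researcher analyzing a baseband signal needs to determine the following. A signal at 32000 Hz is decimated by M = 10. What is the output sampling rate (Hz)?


Decimation reduces the sample rate:
fs_out = fs_in / M
       = 32000 / 10
       = 3200.0 Hz

3200.0 Hz


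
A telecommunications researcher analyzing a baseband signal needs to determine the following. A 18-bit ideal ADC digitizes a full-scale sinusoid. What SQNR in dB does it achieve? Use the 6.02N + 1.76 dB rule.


Theoretical SNR for a full-scale sinusoid:
SNR = 6.02 * N + 1.76
    = 6.02 * 18 + 1.76
    = 108.36 + 1.76
    = 110.12 dB

110.12 dB


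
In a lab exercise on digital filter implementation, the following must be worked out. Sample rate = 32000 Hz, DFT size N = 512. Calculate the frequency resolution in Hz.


DFT frequency resolution:
df = fs / N
   = 32000 / 512
   = 62.5 Hz

62.5 Hz


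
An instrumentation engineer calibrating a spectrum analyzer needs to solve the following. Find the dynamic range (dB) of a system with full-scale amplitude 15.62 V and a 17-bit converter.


Dynamic range from full-scale to LSB:
V_min = V_max / 2^bits = 15.62 / 2^17
DR = 20 * log10(V_max / V_min)
   = 20 * log10(2^17)
   = 20 * 17 * log10(2)
   = 102.35 dB

102.35 dB


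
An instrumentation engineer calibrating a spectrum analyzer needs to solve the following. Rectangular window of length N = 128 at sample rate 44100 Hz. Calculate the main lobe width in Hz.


Main lobe width for a rectangular window:
Width = 2 * fs / N
      = 2 * 44100 / 128
      = 88200 / 128
      = 689.062 Hz

689.062 Hz


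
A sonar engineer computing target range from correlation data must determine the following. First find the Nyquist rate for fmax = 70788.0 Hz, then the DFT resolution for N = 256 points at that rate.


Step 1 — Nyquist sampling rate:
fs = 2 * fmax = 2 * 70788.0 = 141576.0 Hz

Step 2 — DFT bin spacing:
df = fs / N = 141576.0 / 256 = 553.0312 Hz

553.0312 Hz


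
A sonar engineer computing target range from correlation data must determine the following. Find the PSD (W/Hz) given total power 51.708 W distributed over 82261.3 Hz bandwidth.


Power spectral density:
PSD = P / BW
    = 51.708 / 82261.3
    = 0.00062858 W/Hz

0.00062858 W/Hz


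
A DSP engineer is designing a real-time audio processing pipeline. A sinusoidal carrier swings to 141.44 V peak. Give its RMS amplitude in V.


RMS voltage for a sinusoidal waveform:
V_rms = V_peak / sqrt(2)
      = 141.44 / 1.414214
      = 100.013 V

100.013 V


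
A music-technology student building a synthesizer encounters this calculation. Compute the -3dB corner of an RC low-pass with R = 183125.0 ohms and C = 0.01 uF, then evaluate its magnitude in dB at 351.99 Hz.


Step 1 — cutoff frequency:
fc = 1 / (2*pi*R*C)
C = 0.01 uF = 1e-08 F
fc = 1 / (2*pi*183125.0*1e-08)
   = 86.9105 Hz

Step 2 — magnitude at f = 351.99 Hz:
|H(f)| = 1 / sqrt(1 + (f/fc)^2)
f/fc = 351.99 / 86.9105 = 4.050028
|H| = 1 / sqrt(1 + 16.402727) = 0.2397129
|H|_dB = 20*log10(0.2397129) = -12.41 dB

fc = 86.9105 Hz; |H(351.99 Hz)| = -12.41 dB


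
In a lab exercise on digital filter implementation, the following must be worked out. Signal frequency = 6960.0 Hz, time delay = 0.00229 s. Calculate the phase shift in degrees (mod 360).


Phase shift from frequency and time delay:
phi = 360 * f * t_delay
    = 360 * 6960.0 * 0.00229
    = 5737.82 degrees
    mod 360 = 337.82 degrees

337.82 degrees


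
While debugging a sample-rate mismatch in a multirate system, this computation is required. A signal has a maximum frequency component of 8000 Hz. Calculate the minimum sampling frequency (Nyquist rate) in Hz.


The Nyquist rate is twice the maximum frequency component.
fs_min = 2 * fmax
      = 2 * 8000
      = 16000 Hz

16000


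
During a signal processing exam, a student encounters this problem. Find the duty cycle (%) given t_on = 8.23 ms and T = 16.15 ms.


Duty cycle as a percentage:
DC = (t_on / T) * 100
   = (8.23 / 16.15) * 100
   = 0.509598 * 100
   = 50.96 %

50.96 %


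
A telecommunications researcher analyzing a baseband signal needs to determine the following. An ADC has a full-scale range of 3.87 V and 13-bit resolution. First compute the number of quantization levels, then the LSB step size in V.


Step 1 — number of quantization levels:
L = 2^N = 2^13 = 8192

Step 2 — LSB step size:
delta = Vfs / L
      = 3.87 / 8192
      = 0.00047241 V

Levels = 8192; step size = 0.00047241 V


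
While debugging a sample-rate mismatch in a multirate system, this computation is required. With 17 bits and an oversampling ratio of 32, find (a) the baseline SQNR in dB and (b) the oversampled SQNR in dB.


Step 1 — baseline SQNR at Nyquist:
SQNR_base = 6.02*N + 1.76
          = 6.02*17 + 1.76
          = 104.1 dB

Step 2 — oversampling processing gain:
G = 10*log10(OSR) = 10*log10(32) = 15.05 dB

Step 3 — total:
SQNR_total = 104.1 + 15.05 = 119.15 dB

Base SQNR = 104.1 dB; oversampled SQNR = 119.15 dB


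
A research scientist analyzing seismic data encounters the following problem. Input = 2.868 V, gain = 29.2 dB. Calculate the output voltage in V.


Output voltage from dB gain:
V_out = V_in * 10^(gain_dB / 20)
      = 2.868 * 10^(29.2 / 20)
      = 2.868 * 28.840315
      = 82.714 V

82.714 V


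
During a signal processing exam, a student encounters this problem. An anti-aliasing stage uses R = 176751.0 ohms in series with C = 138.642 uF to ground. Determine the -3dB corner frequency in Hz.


Cutoff frequency of a first-order RC filter:
fc = 1 / (2 * pi * R * C)
C = 138.642 uF = 0.000138642 F
fc = 1 / (2 * pi * 176751.0 * 0.000138642)
   = 1 / 153.9701605614
   = 0.006495 Hz

0.006495 Hz


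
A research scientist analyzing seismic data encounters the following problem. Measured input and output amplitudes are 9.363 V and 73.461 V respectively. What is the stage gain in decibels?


Voltage gain in dB:
G = 20 * log10(Vout / Vin)
  = 20 * log10(73.461 / 9.363)
  = 20 * log10(7.845883)
  = 20 * 0.894642
  = 17.89 dB

17.89 dB


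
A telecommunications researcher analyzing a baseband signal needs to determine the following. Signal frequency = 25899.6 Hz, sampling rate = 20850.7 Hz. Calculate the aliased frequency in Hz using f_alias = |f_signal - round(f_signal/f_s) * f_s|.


Compute the nearest integer multiple of fs to the signal:
n = round(25899.6 / 20850.7) = 1
f_alias = |25899.6 - 1 * 20850.7|
        = |25899.6 - 20850.7|
        = 5048.9 Hz

5048.9


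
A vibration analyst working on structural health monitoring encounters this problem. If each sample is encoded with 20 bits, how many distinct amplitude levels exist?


Number of quantization levels = 2^N
= 2^20
= 1048576

1048576


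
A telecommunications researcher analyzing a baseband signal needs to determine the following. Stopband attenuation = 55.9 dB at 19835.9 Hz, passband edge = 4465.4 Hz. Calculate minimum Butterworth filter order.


Butterworth filter order formula:
n = log10(10^(A/10) - 1) / (2 * log10(f_stop/f_pass))
10^(55.9/10) - 1 = 389044.145
f_stop/f_pass = 19835.9 / 4465.4 = 4.4421
n = 4.316 -> ceil = 5

5


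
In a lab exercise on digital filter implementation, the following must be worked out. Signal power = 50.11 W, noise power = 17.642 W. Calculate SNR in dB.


SNR in decibels:
SNR = 10 * log10(Ps / Pn)
    = 10 * log10(50.11 / 17.642)
    = 10 * log10(2.8404)
    = 10 * 0.4534
    = 4.53 dB

4.53 dB


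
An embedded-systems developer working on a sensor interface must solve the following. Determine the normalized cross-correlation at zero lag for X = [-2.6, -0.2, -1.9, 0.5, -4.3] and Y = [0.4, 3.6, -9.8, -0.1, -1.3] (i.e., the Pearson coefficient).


Pearson correlation coefficient (population):
r = cov(X,Y) / (std(X) * std(Y))
Mean X = -1.7, Mean Y = -1.44
Cov(X,Y) = 2.032
Std(X) = 1.714643, Std(Y) = 4.483124
r = 0.2643

0.2643


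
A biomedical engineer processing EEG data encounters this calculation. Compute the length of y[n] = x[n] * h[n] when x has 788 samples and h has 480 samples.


Linear convolution output length:
L = N + M - 1
  = 788 + 480 - 1
  = 1267 samples

1267


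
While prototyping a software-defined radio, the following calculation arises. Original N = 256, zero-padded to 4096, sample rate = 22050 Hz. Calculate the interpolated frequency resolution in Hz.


Frequency resolution after zero-padding:
N_padded = 256 * 16 = 4096
df = fs / N_padded
   = 22050 / 4096
   = 5.3833 Hz

5.3833 Hz


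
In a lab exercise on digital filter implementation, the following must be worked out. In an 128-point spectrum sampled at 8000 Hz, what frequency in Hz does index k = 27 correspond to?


Frequency of DFT bin k:
f_k = k * fs / N
    = 27 * 8000 / 128
    = 216000 / 128
    = 1687.5 Hz

1687.5 Hz


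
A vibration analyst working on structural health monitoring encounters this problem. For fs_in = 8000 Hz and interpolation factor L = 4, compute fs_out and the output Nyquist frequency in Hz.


Step 1 — output sample rate after interpolation by L:
fs_out = L * fs_in = 4 * 8000 = 32000 Hz

Step 2 — Nyquist frequency of the output stream:
f_Nyq = fs_out / 2 = 32000 / 2 = 16000.0 Hz

fs_out = 32000 Hz; f_Nyquist = 16000.0 Hz


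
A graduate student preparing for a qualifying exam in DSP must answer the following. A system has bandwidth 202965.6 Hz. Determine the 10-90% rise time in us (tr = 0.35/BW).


Rise time from bandwidth relationship:
tr = 0.35 / BW
   = 0.35 / 202965.6
   = 1.72443015e-06 s
   = 1.7244 us

1.7244 us


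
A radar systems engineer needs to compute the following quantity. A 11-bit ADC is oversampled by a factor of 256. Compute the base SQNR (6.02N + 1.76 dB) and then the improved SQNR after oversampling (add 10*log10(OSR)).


Step 1 — baseline SQNR at Nyquist:
SQNR_base = 6.02*N + 1.76
          = 6.02*11 + 1.76
          = 67.98 dB

Step 2 — oversampling processing gain:
G = 10*log10(OSR) = 10*log10(256) = 24.08 dB

Step 3 — total:
SQNR_total = 67.98 + 24.08 = 92.06 dB

Base SQNR = 67.98 dB; oversampled SQNR = 92.06 dB


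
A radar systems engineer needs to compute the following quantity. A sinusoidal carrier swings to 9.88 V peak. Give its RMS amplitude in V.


RMS voltage for a sinusoidal waveform:
V_rms = V_peak / sqrt(2)
      = 9.88 / 1.414214
      = 6.986 V

6.986 V


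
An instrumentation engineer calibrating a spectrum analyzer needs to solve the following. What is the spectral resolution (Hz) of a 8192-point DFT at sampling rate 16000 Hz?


DFT frequency resolution:
df = fs / N
   = 16000 / 8192
   = 1.9531 Hz

1.9531 Hz


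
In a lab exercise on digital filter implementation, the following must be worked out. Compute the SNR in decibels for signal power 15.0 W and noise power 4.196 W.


SNR in decibels:
SNR = 10 * log10(Ps / Pn)
    = 10 * log10(15.0 / 4.196)
    = 10 * log10(3.5748)
    = 10 * 0.5533
    = 5.53 dB

5.53 dB


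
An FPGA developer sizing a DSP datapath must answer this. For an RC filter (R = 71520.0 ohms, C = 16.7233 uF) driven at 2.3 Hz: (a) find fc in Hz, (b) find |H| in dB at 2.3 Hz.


Step 1 — cutoff frequency:
fc = 1 / (2*pi*R*C)
C = 16.7233 uF = 1.67233e-05 F
fc = 1 / (2*pi*71520.0*1.67233e-05)
   = 0.133067 Hz

Step 2 — magnitude at f = 2.3 Hz:
|H(f)| = 1 / sqrt(1 + (f/fc)^2)
f/fc = 2.3 / 0.133067 = 17.284526
|H| = 1 / sqrt(1 + 298.754839) = 0.0577586
|H|_dB = 20*log10(0.0577586) = -24.77 dB

fc = 0.133067 Hz; |H(2.3 Hz)| = -24.77 dB


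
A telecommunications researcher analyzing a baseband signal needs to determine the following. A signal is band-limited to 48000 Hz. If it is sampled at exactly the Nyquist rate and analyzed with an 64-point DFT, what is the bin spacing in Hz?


Step 1 — Nyquist sampling rate:
fs = 2 * fmax = 2 * 48000 = 96000 Hz

Step 2 — DFT bin spacing:
df = fs / N = 96000 / 64 = 1500.0 Hz

1500.0 Hz


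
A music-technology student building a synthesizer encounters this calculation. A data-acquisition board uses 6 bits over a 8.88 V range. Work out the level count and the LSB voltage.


Step 1 — number of quantization levels:
L = 2^N = 2^6 = 64

Step 2 — LSB step size:
delta = Vfs / L
      = 8.88 / 64
      = 0.13875 V

Levels = 64; step size = 0.13875 V


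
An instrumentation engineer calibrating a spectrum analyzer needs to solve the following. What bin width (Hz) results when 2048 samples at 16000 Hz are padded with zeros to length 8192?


Frequency resolution after zero-padding:
N_padded = 2048 * 4 = 8192
df = fs / N_padded
   = 16000 / 8192
   = 1.9531 Hz

1.9531 Hz


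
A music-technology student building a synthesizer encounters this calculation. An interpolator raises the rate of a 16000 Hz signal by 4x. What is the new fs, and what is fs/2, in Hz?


Step 1 — output sample rate after interpolation by L:
fs_out = L * fs_in = 4 * 16000 = 64000 Hz

Step 2 — Nyquist frequency of the output stream:
f_Nyq = fs_out / 2 = 64000 / 2 = 32000.0 Hz

fs_out = 64000 Hz; f_Nyquist = 32000.0 Hz


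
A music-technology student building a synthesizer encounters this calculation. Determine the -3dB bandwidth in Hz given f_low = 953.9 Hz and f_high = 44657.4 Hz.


Bandwidth is the difference of -3dB frequencies:
BW = f_high - f_low
   = 44657.4 - 953.9
   = 43703.5 Hz

43703.5 Hz


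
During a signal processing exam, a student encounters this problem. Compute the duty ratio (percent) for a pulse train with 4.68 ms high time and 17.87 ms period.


Duty cycle as a percentage:
DC = (t_on / T) * 100
   = (4.68 / 17.87) * 100
   = 0.261891 * 100
   = 26.19 %

26.19 %


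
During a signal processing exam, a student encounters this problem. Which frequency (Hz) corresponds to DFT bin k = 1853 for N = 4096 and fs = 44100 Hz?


Frequency of DFT bin k:
f_k = k * fs / N
    = 1853 * 44100 / 4096
    = 81717300 / 4096
    = 19950.513 Hz

19950.513 Hz


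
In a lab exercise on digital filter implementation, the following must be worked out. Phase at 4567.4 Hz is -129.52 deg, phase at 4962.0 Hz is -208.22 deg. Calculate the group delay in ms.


Group delay from phase difference:
tau = -d(phi)/d(omega)
d(phi) = -78.7 deg = -1.373574 rad
d(omega) = 2*pi*(4962.0 - 4567.4) = 2479.3449 rad/s
tau = -(-1.373574) / 2479.3449
    = 0.554 ms

0.554 ms


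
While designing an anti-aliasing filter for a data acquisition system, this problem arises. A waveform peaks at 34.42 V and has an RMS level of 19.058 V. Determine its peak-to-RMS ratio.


Crest factor is the ratio of peak to RMS:
CF = V_peak / V_rms
   = 34.42 / 19.058
   = 1.8061

1.8061


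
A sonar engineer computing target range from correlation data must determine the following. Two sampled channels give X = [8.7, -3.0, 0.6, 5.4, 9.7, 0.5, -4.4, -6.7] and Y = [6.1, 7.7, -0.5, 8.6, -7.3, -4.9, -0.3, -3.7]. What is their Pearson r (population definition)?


Pearson correlation coefficient (population):
r = cov(X,Y) / (std(X) * std(Y))
Mean X = 1.35, Mean Y = 0.7125
Cov(X,Y) = 2.658125
Std(X) = 5.681329, Std(Y) = 5.675922
r = 0.0824

0.0824


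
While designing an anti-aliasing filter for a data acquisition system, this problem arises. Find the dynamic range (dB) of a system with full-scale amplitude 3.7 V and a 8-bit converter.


Dynamic range from full-scale to LSB:
V_min = V_max / 2^bits = 3.7 / 2^8
DR = 20 * log10(V_max / V_min)
   = 20 * log10(2^8)
   = 20 * 8 * log10(2)
   = 48.16 dB

48.16 dB


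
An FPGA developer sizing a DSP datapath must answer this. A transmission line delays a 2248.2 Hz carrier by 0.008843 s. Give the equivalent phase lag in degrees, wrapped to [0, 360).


Phase shift from frequency and time delay:
phi = 360 * f * t_delay
    = 360 * 2248.2 * 0.008843
    = 7157.1 degrees
    mod 360 = 317.1 degrees

317.1 degrees


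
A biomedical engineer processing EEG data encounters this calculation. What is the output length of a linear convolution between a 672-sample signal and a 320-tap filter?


Linear convolution output length:
L = N + M - 1
  = 672 + 320 - 1
  = 991 samples

991


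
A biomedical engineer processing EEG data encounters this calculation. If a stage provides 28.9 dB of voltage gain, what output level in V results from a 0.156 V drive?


Output voltage from dB gain:
V_out = V_in * 10^(gain_dB / 20)
      = 0.156 * 10^(28.9 / 20)
      = 0.156 * 27.861212
      = 4.3463 V

4.3463 V


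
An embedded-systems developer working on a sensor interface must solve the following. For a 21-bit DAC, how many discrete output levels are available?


Number of quantization levels = 2^N
= 2^21
= 2097152

2097152


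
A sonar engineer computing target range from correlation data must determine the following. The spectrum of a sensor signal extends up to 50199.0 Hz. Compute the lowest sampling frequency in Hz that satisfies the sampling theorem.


The Nyquist rate is twice the maximum frequency component.
fs_min = 2 * fmax
      = 2 * 50199.0
      = 100398.0 Hz

100398.0


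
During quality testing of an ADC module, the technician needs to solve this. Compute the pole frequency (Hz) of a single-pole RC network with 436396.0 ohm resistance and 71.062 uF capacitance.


Cutoff frequency of a first-order RC filter:
fc = 1 / (2 * pi * R * C)
C = 71.062 uF = 7.1062e-05 F
fc = 1 / (2 * pi * 436396.0 * 7.1062e-05)
   = 1 / 194.84894373714
   = 0.005132 Hz

0.005132 Hz


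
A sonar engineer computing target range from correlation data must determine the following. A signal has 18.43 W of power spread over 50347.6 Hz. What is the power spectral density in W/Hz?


Power spectral density:
PSD = P / BW
    = 18.43 / 50347.6
    = 0.00036606 W/Hz

0.00036606 W/Hz
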